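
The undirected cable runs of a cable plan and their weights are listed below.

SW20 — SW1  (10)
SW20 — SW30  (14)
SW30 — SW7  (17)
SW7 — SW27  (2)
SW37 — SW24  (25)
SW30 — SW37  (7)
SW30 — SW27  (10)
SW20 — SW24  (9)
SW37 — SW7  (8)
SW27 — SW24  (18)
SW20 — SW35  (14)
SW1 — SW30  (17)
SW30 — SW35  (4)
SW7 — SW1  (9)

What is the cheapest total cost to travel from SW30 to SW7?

12

Candidate routes:
SW30 → SW1 → SW7: 17+9 = 26
SW30 → SW37 → SW7: 7+8 = 15
SW30 → SW7: 17 = 17
SW30 → SW27 → SW7: 10+2 = 12
Cheapest is SW30 → SW27 → SW7 at 12.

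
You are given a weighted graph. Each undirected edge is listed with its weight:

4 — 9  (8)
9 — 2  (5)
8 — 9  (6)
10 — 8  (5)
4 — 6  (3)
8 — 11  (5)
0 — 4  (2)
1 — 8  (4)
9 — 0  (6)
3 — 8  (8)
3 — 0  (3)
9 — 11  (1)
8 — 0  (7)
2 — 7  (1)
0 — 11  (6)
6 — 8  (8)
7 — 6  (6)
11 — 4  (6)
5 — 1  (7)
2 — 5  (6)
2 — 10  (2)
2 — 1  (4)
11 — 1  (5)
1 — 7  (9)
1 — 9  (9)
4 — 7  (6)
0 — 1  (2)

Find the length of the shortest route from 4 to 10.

Enumerating some paths:
4–6–7–2–10: 3+6+1+2 = 12
4–7–2–10: 6+1+2 = 9
4–0–1–8–10: 2+2+4+5 = 13
4–0–1–2–10: 2+2+4+2 = 10
The minimum is 9 via 4–7–2–10.

9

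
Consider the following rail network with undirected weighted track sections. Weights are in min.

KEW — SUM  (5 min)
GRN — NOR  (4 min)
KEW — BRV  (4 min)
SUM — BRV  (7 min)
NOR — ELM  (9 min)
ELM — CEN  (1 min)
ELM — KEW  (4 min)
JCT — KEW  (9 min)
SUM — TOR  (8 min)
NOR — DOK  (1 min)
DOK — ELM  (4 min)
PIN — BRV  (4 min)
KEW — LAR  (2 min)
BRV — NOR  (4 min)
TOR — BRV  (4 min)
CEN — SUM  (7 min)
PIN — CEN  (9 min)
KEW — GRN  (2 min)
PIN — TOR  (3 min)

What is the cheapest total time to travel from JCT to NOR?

15 min

Compare a few routes:
JCT–KEW–BRV–NOR: 9+4+4 = 17
JCT–KEW–ELM–DOK–NOR: 9+4+4+1 = 18
JCT–KEW–GRN–NOR: 9+2+4 = 15
The minimum is 15 min via JCT–KEW–GRN–NOR.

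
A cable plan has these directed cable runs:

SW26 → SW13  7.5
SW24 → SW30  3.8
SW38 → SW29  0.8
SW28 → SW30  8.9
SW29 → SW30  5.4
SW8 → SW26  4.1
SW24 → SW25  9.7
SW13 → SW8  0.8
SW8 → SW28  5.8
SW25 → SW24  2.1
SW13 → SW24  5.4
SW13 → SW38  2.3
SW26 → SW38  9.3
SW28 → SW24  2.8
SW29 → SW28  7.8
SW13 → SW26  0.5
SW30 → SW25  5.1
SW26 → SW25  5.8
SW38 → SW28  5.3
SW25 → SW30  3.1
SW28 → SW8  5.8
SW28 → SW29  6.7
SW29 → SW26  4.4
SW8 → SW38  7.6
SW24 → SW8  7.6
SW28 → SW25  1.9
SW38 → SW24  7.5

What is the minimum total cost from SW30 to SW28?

20.6

Shortest distances from SW30:
SW30: 0
SW25: 5.1  (via SW30)
SW24: 7.2  (via SW25)
SW8: 14.8  (via SW24)
SW26: 18.9  (via SW8)
SW28: 20.6  (via SW8)
Shortest route: SW30 → SW25 → SW24 → SW8 → SW28 = 20.6.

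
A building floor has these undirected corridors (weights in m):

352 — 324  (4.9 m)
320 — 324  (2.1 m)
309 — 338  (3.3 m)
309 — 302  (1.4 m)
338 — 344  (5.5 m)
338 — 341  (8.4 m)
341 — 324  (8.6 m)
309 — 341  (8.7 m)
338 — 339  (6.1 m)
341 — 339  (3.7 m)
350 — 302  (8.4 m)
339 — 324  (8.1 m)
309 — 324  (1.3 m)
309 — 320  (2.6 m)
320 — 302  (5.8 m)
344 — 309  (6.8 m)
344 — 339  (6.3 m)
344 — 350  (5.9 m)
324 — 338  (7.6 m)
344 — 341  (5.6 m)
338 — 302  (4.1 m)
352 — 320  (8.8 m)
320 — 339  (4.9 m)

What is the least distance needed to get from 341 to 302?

10.1 m

Candidate routes:
341–309–302: 8.7+1.4 = 10.1
341–324–309–302: 8.6+1.3+1.4 = 11.3
341–338–302: 8.4+4.1 = 12.5
The minimum is 10.1 m via 341–309–302.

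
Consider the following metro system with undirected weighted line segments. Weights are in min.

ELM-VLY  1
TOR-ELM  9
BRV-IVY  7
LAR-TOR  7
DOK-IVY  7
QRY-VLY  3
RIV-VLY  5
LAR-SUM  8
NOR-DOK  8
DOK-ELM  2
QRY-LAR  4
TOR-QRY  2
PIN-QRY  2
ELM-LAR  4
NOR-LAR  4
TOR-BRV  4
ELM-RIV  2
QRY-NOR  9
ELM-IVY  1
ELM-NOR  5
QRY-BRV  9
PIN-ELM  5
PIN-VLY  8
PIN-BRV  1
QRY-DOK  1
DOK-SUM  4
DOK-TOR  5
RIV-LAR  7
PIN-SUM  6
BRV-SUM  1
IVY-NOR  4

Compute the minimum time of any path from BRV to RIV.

8 min

Running Dijkstra from BRV:
BRV: 0
PIN: 1  (via BRV)
SUM: 1  (via BRV)
QRY: 3  (via PIN)
TOR: 4  (via BRV)
DOK: 4  (via QRY)
VLY: 6  (via QRY)
ELM: 6  (via PIN)
IVY: 7  (via BRV)
LAR: 7  (via QRY)
RIV: 8  (via ELM)
Shortest route: BRV → PIN → ELM → RIV = 8 min.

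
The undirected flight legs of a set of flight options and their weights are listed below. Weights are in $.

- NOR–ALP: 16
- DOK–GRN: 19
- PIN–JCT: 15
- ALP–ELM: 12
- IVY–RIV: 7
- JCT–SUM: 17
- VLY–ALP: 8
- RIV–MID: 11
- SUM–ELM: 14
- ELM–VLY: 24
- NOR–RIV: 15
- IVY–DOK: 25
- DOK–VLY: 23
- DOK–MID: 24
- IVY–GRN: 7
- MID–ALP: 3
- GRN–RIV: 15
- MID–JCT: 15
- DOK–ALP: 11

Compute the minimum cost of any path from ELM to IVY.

Compare a few routes:
ELM - ALP - MID - RIV - IVY: 12+3+11+7 = 33
ELM - ALP - DOK - IVY: 12+11+25 = 48
ELM - ALP - MID - RIV - GRN - IVY: 12+3+11+15+7 = 48
The minimum is $33 via ELM - ALP - MID - RIV - IVY.

$33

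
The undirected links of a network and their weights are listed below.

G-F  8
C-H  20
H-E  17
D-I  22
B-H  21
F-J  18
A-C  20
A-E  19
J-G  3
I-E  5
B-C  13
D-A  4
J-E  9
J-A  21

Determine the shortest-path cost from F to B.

58

Running Dijkstra from F:
F: 0
G: 8  (via F)
J: 11  (via G)
E: 20  (via J)
I: 25  (via E)
A: 32  (via J)
D: 36  (via A)
H: 37  (via E)
C: 52  (via A)
B: 58  (via H)
Shortest route: F → G → J → E → H → B = 58.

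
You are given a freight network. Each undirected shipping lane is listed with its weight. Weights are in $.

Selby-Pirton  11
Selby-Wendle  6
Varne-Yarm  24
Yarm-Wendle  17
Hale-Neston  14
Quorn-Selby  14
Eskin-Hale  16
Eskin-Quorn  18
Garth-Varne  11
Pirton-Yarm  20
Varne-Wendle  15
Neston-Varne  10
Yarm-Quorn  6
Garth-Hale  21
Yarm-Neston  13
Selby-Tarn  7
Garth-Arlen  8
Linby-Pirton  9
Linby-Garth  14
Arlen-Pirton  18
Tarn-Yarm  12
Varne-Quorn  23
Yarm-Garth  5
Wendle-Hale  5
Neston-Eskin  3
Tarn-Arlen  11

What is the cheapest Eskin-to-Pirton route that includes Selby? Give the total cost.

$38

Shortest Eskin→Selby: Eskin–Hale–Wendle–Selby = 27
Best Selby to Pirton: Selby–Pirton costing 11
Total via Selby: 27 + 11 = $38.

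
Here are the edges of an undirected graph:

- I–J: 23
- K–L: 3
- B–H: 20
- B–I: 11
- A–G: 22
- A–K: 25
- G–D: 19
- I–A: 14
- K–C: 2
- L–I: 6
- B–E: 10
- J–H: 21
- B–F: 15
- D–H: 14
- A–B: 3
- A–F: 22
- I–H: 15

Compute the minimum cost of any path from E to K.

30

Settle nodes by increasing distance from E:
E: 0
B: 10  (via E)
A: 13  (via B)
I: 21  (via B)
F: 25  (via B)
L: 27  (via I)
H: 30  (via B)
K: 30  (via L)
Shortest route: E → B → I → L → K = 30.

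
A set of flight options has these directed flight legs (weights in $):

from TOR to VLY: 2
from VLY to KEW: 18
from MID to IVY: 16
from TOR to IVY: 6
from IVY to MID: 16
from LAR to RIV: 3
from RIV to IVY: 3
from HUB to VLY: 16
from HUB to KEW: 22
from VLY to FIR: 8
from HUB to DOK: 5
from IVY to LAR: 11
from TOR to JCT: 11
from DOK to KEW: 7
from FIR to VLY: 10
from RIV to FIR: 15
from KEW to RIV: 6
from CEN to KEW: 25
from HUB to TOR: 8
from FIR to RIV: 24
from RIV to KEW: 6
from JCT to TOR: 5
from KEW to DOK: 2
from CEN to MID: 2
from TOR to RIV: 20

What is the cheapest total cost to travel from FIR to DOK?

$30

Running Dijkstra from FIR:
FIR: 0
VLY: 10  (via FIR)
RIV: 24  (via FIR)
IVY: 27  (via RIV)
KEW: 28  (via VLY)
DOK: 30  (via KEW)
Shortest route: FIR–VLY–KEW–DOK = $30.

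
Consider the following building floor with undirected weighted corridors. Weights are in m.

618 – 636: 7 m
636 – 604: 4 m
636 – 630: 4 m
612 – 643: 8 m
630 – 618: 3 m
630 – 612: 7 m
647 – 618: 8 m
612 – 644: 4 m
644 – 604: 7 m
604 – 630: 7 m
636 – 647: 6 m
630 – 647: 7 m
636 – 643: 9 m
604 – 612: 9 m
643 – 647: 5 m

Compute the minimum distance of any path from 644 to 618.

14 m

Settle nodes by increasing distance from 644:
644: 0
612: 4  (via 644)
604: 7  (via 644)
636: 11  (via 604)
630: 11  (via 612)
643: 12  (via 612)
618: 14  (via 630)
Shortest route: 644–612–630–618 = 14 m.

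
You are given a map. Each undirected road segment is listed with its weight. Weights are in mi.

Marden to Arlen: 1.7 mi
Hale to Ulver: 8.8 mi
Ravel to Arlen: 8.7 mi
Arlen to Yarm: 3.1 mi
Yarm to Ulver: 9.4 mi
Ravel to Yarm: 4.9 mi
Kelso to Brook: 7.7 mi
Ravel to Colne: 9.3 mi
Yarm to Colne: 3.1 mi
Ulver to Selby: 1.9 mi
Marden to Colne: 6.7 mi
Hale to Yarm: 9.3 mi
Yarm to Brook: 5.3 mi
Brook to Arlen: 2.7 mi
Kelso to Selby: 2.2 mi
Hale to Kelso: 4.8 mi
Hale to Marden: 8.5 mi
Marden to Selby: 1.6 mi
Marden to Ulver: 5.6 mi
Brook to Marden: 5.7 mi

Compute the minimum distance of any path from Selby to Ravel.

11.3 mi

Shortest distances from Selby:
Selby: 0
Marden: 1.6  (via Selby)
Ulver: 1.9  (via Selby)
Kelso: 2.2  (via Selby)
Arlen: 3.3  (via Marden)
Brook: 6  (via Arlen)
Yarm: 6.4  (via Arlen)
Hale: 7  (via Kelso)
Colne: 8.3  (via Marden)
Ravel: 11.3  (via Yarm)
Shortest route: Selby → Marden → Arlen → Yarm → Ravel = 11.3 mi.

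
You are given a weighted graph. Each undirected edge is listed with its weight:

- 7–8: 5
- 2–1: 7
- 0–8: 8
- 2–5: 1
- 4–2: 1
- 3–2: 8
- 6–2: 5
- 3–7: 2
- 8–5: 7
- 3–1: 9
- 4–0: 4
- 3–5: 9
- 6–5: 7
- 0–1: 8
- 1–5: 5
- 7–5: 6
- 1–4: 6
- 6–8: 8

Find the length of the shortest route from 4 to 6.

6

Compare a few routes:
4–2–6: 1+5 = 6
4–2–5–6: 1+1+7 = 9
The minimum is 6 via 4–2–6.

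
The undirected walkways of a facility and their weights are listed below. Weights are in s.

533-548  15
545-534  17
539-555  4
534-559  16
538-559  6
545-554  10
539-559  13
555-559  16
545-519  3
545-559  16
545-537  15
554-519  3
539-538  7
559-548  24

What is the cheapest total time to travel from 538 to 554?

28 s

Candidate routes:
538 - 559 - 545 - 554: 6+16+10 = 32
538 - 559 - 545 - 519 - 554: 6+16+3+3 = 28
Cheapest is 538 - 559 - 545 - 519 - 554 at 28 s.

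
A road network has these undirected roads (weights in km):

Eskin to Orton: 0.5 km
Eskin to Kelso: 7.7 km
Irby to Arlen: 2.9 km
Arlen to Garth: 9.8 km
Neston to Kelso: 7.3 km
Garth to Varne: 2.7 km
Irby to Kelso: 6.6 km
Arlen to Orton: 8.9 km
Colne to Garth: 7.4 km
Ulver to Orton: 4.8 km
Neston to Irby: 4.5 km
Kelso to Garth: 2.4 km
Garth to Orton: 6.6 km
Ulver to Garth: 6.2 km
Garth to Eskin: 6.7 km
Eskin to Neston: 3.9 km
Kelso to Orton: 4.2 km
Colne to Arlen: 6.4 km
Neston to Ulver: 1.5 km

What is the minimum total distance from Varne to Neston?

Running Dijkstra from Varne:
Varne: 0
Garth: 2.7  (via Varne)
Kelso: 5.1  (via Garth)
Ulver: 8.9  (via Garth)
Orton: 9.3  (via Garth)
Eskin: 9.4  (via Garth)
Colne: 10.1  (via Garth)
Neston: 10.4  (via Ulver)
Shortest route: Varne → Garth → Ulver → Neston = 10.4 km.

10.4 km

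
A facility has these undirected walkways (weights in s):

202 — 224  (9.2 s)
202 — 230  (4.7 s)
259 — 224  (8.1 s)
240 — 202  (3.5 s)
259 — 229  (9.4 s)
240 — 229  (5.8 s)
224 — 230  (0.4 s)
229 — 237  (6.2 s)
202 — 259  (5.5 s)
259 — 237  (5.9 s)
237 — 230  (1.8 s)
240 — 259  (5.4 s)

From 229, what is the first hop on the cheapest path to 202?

240

Enumerating some paths:
229 → 237 → 230 → 202: 6.2+1.8+4.7 = 12.7
229 → 259 → 202: 9.4+5.5 = 14.9
229 → 240 → 202: 5.8+3.5 = 9.3
Cheapest is 229 → 240 → 202 at 9.3 s.
So from 229 the first move is to 240.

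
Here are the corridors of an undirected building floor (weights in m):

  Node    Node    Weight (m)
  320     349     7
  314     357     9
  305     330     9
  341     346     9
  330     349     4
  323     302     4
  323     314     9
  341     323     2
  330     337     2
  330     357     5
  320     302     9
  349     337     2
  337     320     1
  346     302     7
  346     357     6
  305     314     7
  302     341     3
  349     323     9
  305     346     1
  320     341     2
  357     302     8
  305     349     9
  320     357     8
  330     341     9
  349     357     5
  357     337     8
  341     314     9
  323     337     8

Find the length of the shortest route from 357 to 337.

Shortest distances from 357:
357: 0
349: 5  (via 357)
330: 5  (via 357)
346: 6  (via 357)
305: 7  (via 346)
337: 7  (via 349)
Shortest route: 357 → 349 → 337 = 7 m.

7 m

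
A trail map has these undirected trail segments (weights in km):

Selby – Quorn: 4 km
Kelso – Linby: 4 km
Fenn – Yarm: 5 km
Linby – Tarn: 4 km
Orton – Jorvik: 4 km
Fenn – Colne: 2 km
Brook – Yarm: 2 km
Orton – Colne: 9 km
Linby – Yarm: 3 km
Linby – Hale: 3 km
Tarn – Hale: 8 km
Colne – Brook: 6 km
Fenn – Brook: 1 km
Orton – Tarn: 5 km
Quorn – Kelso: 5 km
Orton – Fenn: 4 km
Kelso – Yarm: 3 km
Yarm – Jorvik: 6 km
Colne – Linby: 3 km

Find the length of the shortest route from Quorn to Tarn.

Candidate routes:
Quorn–Kelso–Yarm–Brook–Fenn–Colne–Linby–Tarn: 5+3+2+1+2+3+4 = 20
Quorn–Kelso–Linby–Tarn: 5+4+4 = 13
Quorn–Kelso–Yarm–Brook–Fenn–Orton–Tarn: 5+3+2+1+4+5 = 20
Quorn–Kelso–Yarm–Linby–Tarn: 5+3+3+4 = 15
The minimum is 13 km via Quorn–Kelso–Linby–Tarn.

13 km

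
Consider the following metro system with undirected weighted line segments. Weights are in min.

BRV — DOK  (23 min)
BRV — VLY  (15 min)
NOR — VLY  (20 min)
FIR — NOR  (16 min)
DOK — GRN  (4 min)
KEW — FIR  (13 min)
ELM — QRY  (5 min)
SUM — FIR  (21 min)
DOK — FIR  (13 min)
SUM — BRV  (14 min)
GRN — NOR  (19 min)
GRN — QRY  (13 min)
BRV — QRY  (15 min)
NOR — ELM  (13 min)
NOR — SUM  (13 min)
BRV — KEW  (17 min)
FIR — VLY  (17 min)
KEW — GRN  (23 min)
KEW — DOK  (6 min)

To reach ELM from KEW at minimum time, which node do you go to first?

DOK

Candidate routes:
KEW → GRN → QRY → ELM: 23+13+5 = 41
KEW → DOK → GRN → QRY → ELM: 6+4+13+5 = 28
KEW → BRV → QRY → ELM: 17+15+5 = 37
Cheapest is KEW → DOK → GRN → QRY → ELM at 28 min.
So from KEW the first move is to DOK.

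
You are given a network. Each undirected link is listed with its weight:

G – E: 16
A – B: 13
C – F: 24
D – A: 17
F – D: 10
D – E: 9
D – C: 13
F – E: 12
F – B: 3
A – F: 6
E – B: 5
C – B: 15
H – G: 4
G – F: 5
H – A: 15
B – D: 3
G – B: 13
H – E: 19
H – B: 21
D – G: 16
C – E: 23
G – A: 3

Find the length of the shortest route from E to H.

17

Shortest distances from E:
E: 0
B: 5  (via E)
D: 8  (via B)
F: 8  (via B)
G: 13  (via F)
A: 14  (via F)
H: 17  (via G)
Shortest route: E → B → F → G → H = 17.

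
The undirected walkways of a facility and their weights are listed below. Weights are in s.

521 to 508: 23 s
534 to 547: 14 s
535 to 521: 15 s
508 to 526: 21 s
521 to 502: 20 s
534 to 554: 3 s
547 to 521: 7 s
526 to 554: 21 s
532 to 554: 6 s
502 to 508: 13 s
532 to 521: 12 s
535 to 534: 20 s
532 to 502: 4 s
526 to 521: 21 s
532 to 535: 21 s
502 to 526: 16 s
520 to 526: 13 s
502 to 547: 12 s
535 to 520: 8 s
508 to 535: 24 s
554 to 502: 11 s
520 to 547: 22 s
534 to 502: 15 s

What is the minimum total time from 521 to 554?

Enumerating some paths:
521 - 547 - 534 - 554: 7+14+3 = 24
521 - 532 - 502 - 554: 12+4+11 = 27
521 - 532 - 554: 12+6 = 18
The minimum is 18 s via 521 - 532 - 554.

18 s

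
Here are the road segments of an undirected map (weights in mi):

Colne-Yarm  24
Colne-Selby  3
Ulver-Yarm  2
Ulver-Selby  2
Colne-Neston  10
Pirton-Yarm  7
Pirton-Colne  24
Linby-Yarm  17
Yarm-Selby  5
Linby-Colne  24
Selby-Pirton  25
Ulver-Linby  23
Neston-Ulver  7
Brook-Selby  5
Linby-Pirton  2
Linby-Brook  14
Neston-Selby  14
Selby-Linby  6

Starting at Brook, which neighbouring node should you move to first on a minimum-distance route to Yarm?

Selby

Enumerating some paths:
Brook–Selby–Yarm: 5+5 = 10
Brook–Selby–Ulver–Yarm: 5+2+2 = 9
Cheapest is Brook–Selby–Ulver–Yarm at 9 mi.
So from Brook the first move is to Selby.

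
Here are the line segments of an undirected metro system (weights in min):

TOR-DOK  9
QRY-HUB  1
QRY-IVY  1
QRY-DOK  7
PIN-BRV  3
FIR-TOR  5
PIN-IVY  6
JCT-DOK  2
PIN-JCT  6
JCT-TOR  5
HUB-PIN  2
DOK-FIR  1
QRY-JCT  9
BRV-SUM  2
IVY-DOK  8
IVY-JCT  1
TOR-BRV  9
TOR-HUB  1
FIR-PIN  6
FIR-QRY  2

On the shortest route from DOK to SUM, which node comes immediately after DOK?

FIR

Candidate routes:
DOK–FIR–PIN–BRV–SUM: 1+6+3+2 = 12
DOK–FIR–QRY–HUB–PIN–BRV–SUM: 1+2+1+2+3+2 = 11
DOK–JCT–IVY–QRY–HUB–PIN–BRV–SUM: 2+1+1+1+2+3+2 = 12
Cheapest is DOK–FIR–QRY–HUB–PIN–BRV–SUM at 11 min.
So from DOK the first move is to FIR.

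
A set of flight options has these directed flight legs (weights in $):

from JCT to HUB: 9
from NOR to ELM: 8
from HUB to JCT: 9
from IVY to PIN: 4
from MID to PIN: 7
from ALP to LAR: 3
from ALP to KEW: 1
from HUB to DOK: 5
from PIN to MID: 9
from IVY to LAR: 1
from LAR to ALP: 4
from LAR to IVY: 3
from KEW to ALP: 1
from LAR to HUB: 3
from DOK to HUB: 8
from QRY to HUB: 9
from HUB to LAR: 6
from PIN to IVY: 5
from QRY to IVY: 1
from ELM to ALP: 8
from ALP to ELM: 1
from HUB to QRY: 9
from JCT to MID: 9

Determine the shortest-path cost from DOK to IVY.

$17

Running Dijkstra from DOK:
DOK: 0
HUB: 8  (via DOK)
LAR: 14  (via HUB)
IVY: 17  (via LAR)
Shortest route: DOK–HUB–LAR–IVY = $17.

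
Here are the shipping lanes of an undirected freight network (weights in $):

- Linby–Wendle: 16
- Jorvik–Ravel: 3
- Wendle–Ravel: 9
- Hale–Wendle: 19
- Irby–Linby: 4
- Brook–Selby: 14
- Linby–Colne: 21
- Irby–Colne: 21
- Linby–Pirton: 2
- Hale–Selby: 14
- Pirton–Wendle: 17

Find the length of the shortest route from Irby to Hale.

$39

Candidate routes:
Irby - Linby - Pirton - Wendle - Hale: 4+2+17+19 = 42
Irby - Colne - Linby - Pirton - Wendle - Hale: 21+21+2+17+19 = 80
Irby - Colne - Linby - Wendle - Hale: 21+21+16+19 = 77
Irby - Linby - Wendle - Hale: 4+16+19 = 39
Cheapest is Irby - Linby - Wendle - Hale at $39.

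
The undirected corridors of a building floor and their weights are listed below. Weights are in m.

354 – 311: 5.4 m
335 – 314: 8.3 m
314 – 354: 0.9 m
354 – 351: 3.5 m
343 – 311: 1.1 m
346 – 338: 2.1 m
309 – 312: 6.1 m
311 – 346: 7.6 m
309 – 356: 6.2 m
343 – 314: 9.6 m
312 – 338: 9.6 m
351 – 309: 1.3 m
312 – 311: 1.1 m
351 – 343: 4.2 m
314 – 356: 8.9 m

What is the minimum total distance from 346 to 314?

13.9 m

Enumerating some paths:
346 - 311 - 343 - 351 - 354 - 314: 7.6+1.1+4.2+3.5+0.9 = 17.3
346 - 311 - 354 - 314: 7.6+5.4+0.9 = 13.9
346 - 311 - 343 - 314: 7.6+1.1+9.6 = 18.3
The minimum is 13.9 m via 346 - 311 - 354 - 314.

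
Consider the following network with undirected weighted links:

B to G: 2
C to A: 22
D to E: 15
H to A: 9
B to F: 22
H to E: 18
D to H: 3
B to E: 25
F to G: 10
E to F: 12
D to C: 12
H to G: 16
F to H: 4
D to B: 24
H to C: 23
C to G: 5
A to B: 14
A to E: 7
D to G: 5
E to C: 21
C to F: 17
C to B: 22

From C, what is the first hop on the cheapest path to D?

G

Candidate routes:
C → G → F → H → D: 5+10+4+3 = 22
C → G → H → D: 5+16+3 = 24
C → D: 12 = 12
C → G → D: 5+5 = 10
The minimum is 10 via C → G → D.
So from C the first move is to G.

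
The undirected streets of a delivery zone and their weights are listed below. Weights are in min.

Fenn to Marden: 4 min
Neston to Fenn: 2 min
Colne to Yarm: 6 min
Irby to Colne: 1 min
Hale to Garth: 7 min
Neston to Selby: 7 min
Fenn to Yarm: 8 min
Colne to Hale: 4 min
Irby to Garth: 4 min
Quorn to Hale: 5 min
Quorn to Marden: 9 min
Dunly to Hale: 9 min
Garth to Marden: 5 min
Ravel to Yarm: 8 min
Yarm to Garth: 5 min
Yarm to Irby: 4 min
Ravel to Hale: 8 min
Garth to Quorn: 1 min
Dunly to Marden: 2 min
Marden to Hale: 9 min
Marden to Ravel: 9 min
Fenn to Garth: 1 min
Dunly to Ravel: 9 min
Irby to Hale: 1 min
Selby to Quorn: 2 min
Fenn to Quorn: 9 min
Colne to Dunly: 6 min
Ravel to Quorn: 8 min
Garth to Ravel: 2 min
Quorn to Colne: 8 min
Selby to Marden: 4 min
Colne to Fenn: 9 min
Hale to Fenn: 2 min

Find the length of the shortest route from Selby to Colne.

Shortest distances from Selby:
Selby: 0
Quorn: 2  (via Selby)
Garth: 3  (via Quorn)
Fenn: 4  (via Garth)
Marden: 4  (via Selby)
Ravel: 5  (via Garth)
Neston: 6  (via Fenn)
Dunly: 6  (via Marden)
Hale: 6  (via Fenn)
Irby: 7  (via Garth)
Yarm: 8  (via Garth)
Colne: 8  (via Irby)
Shortest route: Selby–Quorn–Garth–Irby–Colne = 8 min.

8 min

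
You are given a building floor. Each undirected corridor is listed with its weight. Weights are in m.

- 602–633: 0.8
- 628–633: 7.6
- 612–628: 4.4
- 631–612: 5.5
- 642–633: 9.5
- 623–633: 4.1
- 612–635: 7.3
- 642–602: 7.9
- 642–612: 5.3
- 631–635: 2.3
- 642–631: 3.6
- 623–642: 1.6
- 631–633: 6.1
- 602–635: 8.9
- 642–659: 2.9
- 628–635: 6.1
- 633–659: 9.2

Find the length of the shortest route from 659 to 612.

Running Dijkstra from 659:
659: 0
642: 2.9  (via 659)
623: 4.5  (via 642)
631: 6.5  (via 642)
612: 8.2  (via 642)
Shortest route: 659–642–612 = 8.2 m.

8.2 m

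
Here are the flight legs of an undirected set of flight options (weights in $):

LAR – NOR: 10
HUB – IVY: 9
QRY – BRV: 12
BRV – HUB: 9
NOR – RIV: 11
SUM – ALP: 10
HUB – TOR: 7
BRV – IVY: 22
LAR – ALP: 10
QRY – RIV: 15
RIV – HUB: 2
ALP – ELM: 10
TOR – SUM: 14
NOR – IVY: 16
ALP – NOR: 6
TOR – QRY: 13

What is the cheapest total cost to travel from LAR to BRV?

Settle nodes by increasing distance from LAR:
LAR: 0
NOR: 10  (via LAR)
ALP: 10  (via LAR)
ELM: 20  (via ALP)
SUM: 20  (via ALP)
RIV: 21  (via NOR)
HUB: 23  (via RIV)
IVY: 26  (via NOR)
TOR: 30  (via HUB)
BRV: 32  (via HUB)
Shortest route: LAR → NOR → RIV → HUB → BRV = $32.

$32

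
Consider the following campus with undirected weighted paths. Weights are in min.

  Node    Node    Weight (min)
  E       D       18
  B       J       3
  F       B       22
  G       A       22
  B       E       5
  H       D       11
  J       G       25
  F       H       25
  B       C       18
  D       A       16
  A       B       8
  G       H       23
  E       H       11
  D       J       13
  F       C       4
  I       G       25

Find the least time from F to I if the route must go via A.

77 min

Best F to A: F–B–A costing 30
Shortest A→I: A–G–I = 47
Total via A: 30 + 47 = 77 min.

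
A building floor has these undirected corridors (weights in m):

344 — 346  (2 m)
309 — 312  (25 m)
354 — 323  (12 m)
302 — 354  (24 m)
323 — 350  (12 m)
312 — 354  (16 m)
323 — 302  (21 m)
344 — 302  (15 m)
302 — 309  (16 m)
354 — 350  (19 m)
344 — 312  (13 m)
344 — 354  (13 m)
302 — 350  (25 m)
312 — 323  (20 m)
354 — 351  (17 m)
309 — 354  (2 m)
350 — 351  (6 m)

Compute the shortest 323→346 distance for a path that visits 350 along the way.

Shortest 323→350: 323 → 350 = 12
Best 350 to 346: 350 → 354 → 344 → 346 costing 34
Total via 350: 12 + 34 = 46 m.

46 m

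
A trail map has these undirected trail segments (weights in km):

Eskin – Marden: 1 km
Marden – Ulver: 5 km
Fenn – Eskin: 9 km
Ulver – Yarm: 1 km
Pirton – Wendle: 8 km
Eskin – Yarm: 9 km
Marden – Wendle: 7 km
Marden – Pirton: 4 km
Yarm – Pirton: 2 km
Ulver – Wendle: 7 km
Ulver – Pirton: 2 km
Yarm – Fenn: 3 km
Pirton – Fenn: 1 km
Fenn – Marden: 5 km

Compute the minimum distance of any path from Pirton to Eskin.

Enumerating some paths:
Pirton - Ulver - Marden - Eskin: 2+5+1 = 8
Pirton - Marden - Eskin: 4+1 = 5
Pirton - Fenn - Marden - Eskin: 1+5+1 = 7
Pirton - Yarm - Ulver - Marden - Eskin: 2+1+5+1 = 9
The minimum is 5 km via Pirton - Marden - Eskin.

5 km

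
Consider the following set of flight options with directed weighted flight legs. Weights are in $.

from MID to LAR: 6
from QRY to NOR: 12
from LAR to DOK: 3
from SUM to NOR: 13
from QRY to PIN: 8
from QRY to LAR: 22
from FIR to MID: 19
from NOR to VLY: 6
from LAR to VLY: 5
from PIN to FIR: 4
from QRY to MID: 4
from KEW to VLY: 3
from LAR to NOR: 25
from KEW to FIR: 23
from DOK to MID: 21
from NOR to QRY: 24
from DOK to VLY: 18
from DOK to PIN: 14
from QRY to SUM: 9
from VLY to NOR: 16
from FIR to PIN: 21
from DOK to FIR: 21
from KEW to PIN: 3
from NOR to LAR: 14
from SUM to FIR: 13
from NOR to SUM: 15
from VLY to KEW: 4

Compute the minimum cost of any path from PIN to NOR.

$50

Running Dijkstra from PIN:
PIN: 0
FIR: 4  (via PIN)
MID: 23  (via FIR)
LAR: 29  (via MID)
DOK: 32  (via LAR)
VLY: 34  (via LAR)
KEW: 38  (via VLY)
NOR: 50  (via VLY)
Shortest route: PIN–FIR–MID–LAR–VLY–NOR = $50.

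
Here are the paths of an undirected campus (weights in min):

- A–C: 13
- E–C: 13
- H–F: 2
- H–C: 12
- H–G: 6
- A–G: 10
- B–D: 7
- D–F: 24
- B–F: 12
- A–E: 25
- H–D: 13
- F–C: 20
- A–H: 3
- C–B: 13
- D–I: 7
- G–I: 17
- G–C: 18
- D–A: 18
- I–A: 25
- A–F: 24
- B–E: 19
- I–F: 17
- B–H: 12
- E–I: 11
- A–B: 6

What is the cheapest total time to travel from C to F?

Settle nodes by increasing distance from C:
C: 0
H: 12  (via C)
A: 13  (via C)
B: 13  (via C)
E: 13  (via C)
F: 14  (via H)
Shortest route: C → H → F = 14 min.

14 min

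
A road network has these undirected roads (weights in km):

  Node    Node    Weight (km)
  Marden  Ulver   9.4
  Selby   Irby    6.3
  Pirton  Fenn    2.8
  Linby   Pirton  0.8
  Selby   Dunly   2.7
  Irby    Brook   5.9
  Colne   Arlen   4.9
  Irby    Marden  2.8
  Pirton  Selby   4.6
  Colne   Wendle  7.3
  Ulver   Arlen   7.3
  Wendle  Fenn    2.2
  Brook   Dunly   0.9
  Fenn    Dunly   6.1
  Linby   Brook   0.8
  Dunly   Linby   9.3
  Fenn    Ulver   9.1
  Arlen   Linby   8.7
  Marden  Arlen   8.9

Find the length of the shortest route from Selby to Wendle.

Shortest distances from Selby:
Selby: 0
Dunly: 2.7  (via Selby)
Brook: 3.6  (via Dunly)
Linby: 4.4  (via Brook)
Pirton: 4.6  (via Selby)
Irby: 6.3  (via Selby)
Fenn: 7.4  (via Pirton)
Marden: 9.1  (via Irby)
Wendle: 9.6  (via Fenn)
Shortest route: Selby → Pirton → Fenn → Wendle = 9.6 km.

9.6 km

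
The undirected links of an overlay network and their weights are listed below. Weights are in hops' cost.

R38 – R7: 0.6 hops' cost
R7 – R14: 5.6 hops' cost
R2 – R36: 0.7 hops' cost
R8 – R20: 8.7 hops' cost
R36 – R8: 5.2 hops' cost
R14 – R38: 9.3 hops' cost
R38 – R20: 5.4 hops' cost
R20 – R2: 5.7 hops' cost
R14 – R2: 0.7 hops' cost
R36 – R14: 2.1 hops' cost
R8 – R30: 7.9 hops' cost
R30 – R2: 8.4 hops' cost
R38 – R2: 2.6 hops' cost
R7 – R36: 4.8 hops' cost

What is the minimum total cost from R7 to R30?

11.6 hops' cost

Compare a few routes:
R7 → R38 → R2 → R30: 0.6+2.6+8.4 = 11.6
R7 → R36 → R2 → R30: 4.8+0.7+8.4 = 13.9
R7 → R14 → R2 → R30: 5.6+0.7+8.4 = 14.7
R7 → R36 → R14 → R2 → R30: 4.8+2.1+0.7+8.4 = 16
The minimum is 11.6 hops' cost via R7 → R38 → R2 → R30.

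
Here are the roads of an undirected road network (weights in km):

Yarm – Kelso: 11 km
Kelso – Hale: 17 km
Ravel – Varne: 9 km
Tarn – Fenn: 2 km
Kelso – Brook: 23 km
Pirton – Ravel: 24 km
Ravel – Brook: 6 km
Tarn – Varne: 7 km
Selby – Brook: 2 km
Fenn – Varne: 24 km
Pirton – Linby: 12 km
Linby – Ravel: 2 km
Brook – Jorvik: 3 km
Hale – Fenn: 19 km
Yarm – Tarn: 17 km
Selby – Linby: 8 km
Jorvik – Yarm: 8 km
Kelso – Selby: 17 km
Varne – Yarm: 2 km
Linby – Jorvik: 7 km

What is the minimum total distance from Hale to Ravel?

Candidate routes:
Hale–Kelso–Yarm–Varne–Ravel: 17+11+2+9 = 39
Hale–Fenn–Tarn–Varne–Ravel: 19+2+7+9 = 37
The minimum is 37 km via Hale–Fenn–Tarn–Varne–Ravel.

37 km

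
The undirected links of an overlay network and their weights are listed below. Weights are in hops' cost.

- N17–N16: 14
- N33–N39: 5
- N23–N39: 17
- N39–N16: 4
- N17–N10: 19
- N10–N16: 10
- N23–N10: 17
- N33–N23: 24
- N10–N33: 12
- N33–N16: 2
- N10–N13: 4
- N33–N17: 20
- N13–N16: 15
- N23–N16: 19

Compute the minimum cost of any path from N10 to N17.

19 hops' cost

Enumerating some paths:
N10 → N17: 19 = 19
N10 → N16 → N17: 10+14 = 24
Cheapest is N10 → N17 at 19 hops' cost.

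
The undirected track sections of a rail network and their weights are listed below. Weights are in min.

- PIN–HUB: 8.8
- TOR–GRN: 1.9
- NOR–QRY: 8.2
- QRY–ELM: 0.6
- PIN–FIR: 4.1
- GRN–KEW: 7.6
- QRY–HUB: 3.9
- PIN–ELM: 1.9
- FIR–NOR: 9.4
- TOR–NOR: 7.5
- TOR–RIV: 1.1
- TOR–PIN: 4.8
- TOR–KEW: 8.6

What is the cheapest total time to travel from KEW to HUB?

Enumerating some paths:
KEW → TOR → PIN → ELM → QRY → HUB: 8.6+4.8+1.9+0.6+3.9 = 19.8
KEW → GRN → TOR → PIN → ELM → QRY → HUB: 7.6+1.9+4.8+1.9+0.6+3.9 = 20.7
KEW → TOR → PIN → HUB: 8.6+4.8+8.8 = 22.2
The minimum is 19.8 min via KEW → TOR → PIN → ELM → QRY → HUB.

19.8 min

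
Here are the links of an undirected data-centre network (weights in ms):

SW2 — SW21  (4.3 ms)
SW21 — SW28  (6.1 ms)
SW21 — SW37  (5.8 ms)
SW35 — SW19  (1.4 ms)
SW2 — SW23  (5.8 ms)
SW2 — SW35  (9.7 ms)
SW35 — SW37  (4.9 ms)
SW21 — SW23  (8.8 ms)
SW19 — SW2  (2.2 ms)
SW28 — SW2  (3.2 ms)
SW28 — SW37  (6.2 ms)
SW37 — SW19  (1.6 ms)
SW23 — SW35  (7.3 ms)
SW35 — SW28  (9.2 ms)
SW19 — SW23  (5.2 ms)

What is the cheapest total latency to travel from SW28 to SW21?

6.1 ms

Compare a few routes:
SW28 → SW2 → SW21: 3.2+4.3 = 7.5
SW28 → SW21: 6.1 = 6.1
The minimum is 6.1 ms via SW28 → SW21.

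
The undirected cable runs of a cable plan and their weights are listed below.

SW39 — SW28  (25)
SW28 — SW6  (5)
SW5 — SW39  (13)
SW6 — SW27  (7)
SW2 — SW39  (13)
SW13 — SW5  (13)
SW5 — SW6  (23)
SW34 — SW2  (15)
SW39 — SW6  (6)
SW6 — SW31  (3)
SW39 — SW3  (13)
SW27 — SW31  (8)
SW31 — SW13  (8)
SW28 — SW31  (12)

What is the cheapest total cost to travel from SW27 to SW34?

41

Running Dijkstra from SW27:
SW27: 0
SW6: 7  (via SW27)
SW31: 8  (via SW27)
SW28: 12  (via SW6)
SW39: 13  (via SW6)
SW13: 16  (via SW31)
SW5: 26  (via SW39)
SW2: 26  (via SW39)
SW3: 26  (via SW39)
SW34: 41  (via SW2)
Shortest route: SW27–SW6–SW39–SW2–SW34 = 41.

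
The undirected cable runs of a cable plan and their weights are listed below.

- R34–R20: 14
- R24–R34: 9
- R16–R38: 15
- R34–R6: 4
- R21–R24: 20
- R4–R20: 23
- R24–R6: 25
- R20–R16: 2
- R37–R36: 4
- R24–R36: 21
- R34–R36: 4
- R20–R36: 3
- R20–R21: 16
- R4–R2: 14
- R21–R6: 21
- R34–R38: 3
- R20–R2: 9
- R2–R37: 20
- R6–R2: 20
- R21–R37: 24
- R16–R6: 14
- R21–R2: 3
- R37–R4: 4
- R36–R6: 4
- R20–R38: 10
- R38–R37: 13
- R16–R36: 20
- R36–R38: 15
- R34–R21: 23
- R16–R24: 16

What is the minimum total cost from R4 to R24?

21

Shortest distances from R4:
R4: 0
R37: 4  (via R4)
R36: 8  (via R37)
R20: 11  (via R36)
R34: 12  (via R36)
R6: 12  (via R36)
R16: 13  (via R20)
R2: 14  (via R4)
R38: 15  (via R34)
R21: 17  (via R2)
R24: 21  (via R34)
Shortest route: R4–R37–R36–R34–R24 = 21.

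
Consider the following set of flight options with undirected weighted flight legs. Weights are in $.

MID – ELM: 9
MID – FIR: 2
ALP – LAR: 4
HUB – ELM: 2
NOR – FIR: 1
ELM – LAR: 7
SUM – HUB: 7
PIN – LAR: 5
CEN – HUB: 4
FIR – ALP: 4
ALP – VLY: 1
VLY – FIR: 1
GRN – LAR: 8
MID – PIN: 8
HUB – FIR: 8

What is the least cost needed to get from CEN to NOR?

Candidate routes:
CEN → HUB → FIR → NOR: 4+8+1 = 13
CEN → HUB → ELM → MID → FIR → NOR: 4+2+9+2+1 = 18
CEN → HUB → ELM → LAR → ALP → VLY → FIR → NOR: 4+2+7+4+1+1+1 = 20
The minimum is $13 via CEN → HUB → FIR → NOR.

$13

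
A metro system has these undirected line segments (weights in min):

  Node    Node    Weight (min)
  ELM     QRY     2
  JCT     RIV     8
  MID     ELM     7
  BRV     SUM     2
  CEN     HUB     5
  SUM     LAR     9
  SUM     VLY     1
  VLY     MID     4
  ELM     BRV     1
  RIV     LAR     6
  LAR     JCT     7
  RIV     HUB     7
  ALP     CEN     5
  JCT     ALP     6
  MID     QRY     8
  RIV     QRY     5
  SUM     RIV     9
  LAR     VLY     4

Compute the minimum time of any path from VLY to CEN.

Compare a few routes:
VLY - SUM - BRV - ELM - QRY - RIV - HUB - CEN: 1+2+1+2+5+7+5 = 23
VLY - SUM - RIV - HUB - CEN: 1+9+7+5 = 22
VLY - SUM - LAR - RIV - HUB - CEN: 1+9+6+7+5 = 28
VLY - SUM - LAR - JCT - ALP - CEN: 1+9+7+6+5 = 28
Cheapest is VLY - SUM - RIV - HUB - CEN at 22 min.

22 min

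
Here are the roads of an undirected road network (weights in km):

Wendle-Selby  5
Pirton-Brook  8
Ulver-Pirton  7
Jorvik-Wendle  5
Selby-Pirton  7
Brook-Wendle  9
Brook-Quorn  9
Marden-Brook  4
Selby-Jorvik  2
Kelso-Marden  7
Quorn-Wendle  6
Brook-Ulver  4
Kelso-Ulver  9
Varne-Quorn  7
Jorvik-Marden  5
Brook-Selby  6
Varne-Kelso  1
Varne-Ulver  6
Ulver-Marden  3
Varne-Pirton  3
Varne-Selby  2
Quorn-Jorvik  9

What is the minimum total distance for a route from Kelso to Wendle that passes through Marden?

Best Kelso to Marden: Kelso → Marden costing 7
Shortest Marden→Wendle: Marden → Jorvik → Wendle = 10
Total via Marden: 7 + 10 = 17 km.

17 km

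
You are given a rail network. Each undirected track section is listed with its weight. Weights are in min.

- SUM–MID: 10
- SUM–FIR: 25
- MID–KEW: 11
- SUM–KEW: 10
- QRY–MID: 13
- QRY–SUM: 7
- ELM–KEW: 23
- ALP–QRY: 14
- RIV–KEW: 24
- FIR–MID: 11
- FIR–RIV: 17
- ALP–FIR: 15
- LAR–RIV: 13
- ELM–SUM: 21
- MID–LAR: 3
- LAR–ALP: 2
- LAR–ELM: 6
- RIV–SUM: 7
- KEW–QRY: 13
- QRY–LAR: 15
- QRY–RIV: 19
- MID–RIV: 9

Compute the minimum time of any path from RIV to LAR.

Shortest distances from RIV:
RIV: 0
SUM: 7  (via RIV)
MID: 9  (via RIV)
LAR: 12  (via MID)
Shortest route: RIV–MID–LAR = 12 min.

12 min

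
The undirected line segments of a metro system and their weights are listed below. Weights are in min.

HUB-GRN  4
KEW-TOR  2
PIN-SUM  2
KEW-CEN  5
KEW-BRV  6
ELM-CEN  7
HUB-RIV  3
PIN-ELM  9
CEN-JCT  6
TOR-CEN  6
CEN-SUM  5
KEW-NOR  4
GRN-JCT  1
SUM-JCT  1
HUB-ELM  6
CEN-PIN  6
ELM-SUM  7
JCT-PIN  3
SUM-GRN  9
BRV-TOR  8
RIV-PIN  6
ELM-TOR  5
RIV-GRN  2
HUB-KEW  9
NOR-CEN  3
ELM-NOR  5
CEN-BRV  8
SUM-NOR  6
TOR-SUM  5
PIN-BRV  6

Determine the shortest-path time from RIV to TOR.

Enumerating some paths:
RIV–GRN–JCT–SUM–TOR: 2+1+1+5 = 9
RIV–GRN–JCT–PIN–SUM–TOR: 2+1+3+2+5 = 13
The minimum is 9 min via RIV–GRN–JCT–SUM–TOR.

9 min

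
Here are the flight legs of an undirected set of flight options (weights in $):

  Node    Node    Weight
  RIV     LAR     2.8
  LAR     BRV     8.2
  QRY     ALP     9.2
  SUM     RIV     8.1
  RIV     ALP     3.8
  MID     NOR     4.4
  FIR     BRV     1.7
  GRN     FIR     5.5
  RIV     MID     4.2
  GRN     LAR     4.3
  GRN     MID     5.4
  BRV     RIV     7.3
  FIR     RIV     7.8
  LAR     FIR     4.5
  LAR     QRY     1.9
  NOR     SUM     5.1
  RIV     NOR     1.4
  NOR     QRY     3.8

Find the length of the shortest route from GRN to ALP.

Shortest distances from GRN:
GRN: 0
LAR: 4.3  (via GRN)
MID: 5.4  (via GRN)
FIR: 5.5  (via GRN)
QRY: 6.2  (via LAR)
RIV: 7.1  (via LAR)
BRV: 7.2  (via FIR)
NOR: 8.5  (via RIV)
ALP: 10.9  (via RIV)
Shortest route: GRN–LAR–RIV–ALP = $10.9.

$10.9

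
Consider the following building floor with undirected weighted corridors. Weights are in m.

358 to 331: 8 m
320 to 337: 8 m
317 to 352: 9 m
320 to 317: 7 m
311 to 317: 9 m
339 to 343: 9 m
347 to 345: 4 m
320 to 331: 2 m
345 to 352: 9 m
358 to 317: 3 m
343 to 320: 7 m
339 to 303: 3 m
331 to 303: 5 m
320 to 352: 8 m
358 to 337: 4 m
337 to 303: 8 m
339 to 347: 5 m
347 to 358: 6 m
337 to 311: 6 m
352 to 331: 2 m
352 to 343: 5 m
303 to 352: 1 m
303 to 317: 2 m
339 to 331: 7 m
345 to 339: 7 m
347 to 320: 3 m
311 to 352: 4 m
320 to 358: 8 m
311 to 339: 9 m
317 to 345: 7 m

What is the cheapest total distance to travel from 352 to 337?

9 m

Candidate routes:
352 - 311 - 337: 4+6 = 10
352 - 331 - 320 - 337: 2+2+8 = 12
352 - 303 - 317 - 358 - 337: 1+2+3+4 = 10
352 - 303 - 337: 1+8 = 9
Cheapest is 352 - 303 - 337 at 9 m.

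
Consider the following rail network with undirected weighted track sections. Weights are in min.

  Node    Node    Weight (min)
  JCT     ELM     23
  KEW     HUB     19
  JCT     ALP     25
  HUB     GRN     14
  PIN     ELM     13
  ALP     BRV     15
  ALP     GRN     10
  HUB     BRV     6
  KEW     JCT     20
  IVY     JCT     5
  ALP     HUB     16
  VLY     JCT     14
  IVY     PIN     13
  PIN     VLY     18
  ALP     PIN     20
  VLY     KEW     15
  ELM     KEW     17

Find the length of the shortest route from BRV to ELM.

42 min

Shortest distances from BRV:
BRV: 0
HUB: 6  (via BRV)
ALP: 15  (via BRV)
GRN: 20  (via HUB)
KEW: 25  (via HUB)
PIN: 35  (via ALP)
VLY: 40  (via KEW)
JCT: 40  (via ALP)
ELM: 42  (via KEW)
Shortest route: BRV → HUB → KEW → ELM = 42 min.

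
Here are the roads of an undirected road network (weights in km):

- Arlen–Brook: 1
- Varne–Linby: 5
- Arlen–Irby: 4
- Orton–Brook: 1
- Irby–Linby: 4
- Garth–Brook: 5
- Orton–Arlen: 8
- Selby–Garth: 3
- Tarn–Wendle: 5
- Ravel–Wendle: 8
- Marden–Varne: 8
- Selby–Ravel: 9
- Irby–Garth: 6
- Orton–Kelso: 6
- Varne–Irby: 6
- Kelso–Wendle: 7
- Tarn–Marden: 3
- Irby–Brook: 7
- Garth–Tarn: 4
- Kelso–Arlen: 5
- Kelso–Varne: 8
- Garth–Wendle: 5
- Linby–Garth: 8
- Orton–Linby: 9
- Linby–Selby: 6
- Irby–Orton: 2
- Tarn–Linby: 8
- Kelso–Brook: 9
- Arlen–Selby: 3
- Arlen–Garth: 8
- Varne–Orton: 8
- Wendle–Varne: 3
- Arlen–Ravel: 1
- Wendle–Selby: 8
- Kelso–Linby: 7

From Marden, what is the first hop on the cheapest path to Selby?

Enumerating some paths:
Marden–Tarn–Wendle–Garth–Selby: 3+5+5+3 = 16
Marden–Tarn–Garth–Brook–Arlen–Selby: 3+4+5+1+3 = 16
Marden–Tarn–Wendle–Selby: 3+5+8 = 16
Marden–Tarn–Garth–Selby: 3+4+3 = 10
The minimum is 10 km via Marden–Tarn–Garth–Selby.
So from Marden the first move is to Tarn.

Tarn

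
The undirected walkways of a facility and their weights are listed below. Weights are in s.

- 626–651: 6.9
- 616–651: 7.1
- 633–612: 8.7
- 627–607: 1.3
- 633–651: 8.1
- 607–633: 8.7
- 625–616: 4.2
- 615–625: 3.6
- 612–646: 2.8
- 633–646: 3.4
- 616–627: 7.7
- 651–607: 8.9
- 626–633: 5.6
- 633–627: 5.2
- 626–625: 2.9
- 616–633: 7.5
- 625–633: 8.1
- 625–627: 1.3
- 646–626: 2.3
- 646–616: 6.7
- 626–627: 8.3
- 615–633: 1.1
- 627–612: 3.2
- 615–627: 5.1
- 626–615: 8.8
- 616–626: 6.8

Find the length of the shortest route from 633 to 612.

Compare a few routes:
633 - 627 - 612: 5.2+3.2 = 8.4
633 - 612: 8.7 = 8.7
633 - 615 - 625 - 627 - 612: 1.1+3.6+1.3+3.2 = 9.2
633 - 646 - 612: 3.4+2.8 = 6.2
Cheapest is 633 - 646 - 612 at 6.2 s.

6.2 s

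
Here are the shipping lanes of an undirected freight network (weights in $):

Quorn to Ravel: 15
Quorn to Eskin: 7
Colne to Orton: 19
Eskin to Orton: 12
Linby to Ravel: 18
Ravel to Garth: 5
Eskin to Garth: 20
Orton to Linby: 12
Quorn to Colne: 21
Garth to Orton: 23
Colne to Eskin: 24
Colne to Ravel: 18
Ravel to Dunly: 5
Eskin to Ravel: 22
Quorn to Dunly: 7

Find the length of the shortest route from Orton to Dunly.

Candidate routes:
Orton–Eskin–Quorn–Dunly: 12+7+7 = 26
Orton–Garth–Ravel–Dunly: 23+5+5 = 33
Orton–Linby–Ravel–Dunly: 12+18+5 = 35
Cheapest is Orton–Eskin–Quorn–Dunly at $26.

$26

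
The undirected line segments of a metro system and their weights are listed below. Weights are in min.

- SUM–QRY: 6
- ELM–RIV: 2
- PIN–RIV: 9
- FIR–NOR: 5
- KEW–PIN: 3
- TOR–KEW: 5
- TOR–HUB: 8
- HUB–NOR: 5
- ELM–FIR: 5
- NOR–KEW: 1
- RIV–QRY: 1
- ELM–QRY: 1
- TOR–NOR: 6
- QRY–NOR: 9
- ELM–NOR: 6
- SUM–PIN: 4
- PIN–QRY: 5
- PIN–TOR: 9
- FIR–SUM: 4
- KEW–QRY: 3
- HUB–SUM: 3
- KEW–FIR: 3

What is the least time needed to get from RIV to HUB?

10 min

Candidate routes:
RIV - ELM - QRY - KEW - NOR - HUB: 2+1+3+1+5 = 12
RIV - QRY - KEW - NOR - HUB: 1+3+1+5 = 10
RIV - ELM - QRY - SUM - HUB: 2+1+6+3 = 12
The minimum is 10 min via RIV - QRY - KEW - NOR - HUB.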